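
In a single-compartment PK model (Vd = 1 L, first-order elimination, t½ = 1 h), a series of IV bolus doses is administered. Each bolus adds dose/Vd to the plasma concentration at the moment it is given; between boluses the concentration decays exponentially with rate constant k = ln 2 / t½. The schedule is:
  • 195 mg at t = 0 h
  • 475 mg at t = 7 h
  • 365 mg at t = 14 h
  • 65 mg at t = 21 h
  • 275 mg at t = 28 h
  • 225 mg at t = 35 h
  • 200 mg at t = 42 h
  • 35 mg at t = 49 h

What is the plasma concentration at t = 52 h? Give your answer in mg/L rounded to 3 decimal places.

4.572 mg/L

k = ln 2 / 1 = 0.69315 per h
Dose 1 (195 mg at t=0 h): 195·exp(−0.69315·52) = 0.000 mg/L
Dose 2 (475 mg at t=7 h): 475·exp(−0.69315·45) = 0.000 mg/L
Dose 3 (365 mg at t=14 h): 365·exp(−0.69315·38) = 0.000 mg/L
Dose 4 (65 mg at t=21 h): 65·exp(−0.69315·31) = 0.000 mg/L
Dose 5 (275 mg at t=28 h): 275·exp(−0.69315·24) = 0.000 mg/L
Dose 6 (225 mg at t=35 h): 225·exp(−0.69315·17) = 0.002 mg/L
Dose 7 (200 mg at t=42 h): 200·exp(−0.69315·10) = 0.195 mg/L
Dose 8 (35 mg at t=49 h): 35·exp(−0.69315·3) = 4.375 mg/L
C(52) = 0.000 + 0.000 + 0.000 + 0.000 + 0.000 + 0.002 + 0.195 + 4.375 = 4.572 mg/L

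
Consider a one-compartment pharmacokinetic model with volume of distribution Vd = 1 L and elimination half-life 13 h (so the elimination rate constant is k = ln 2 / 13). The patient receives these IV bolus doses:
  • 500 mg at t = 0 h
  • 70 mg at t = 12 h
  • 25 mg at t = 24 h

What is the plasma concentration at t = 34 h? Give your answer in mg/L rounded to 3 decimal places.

117.923 mg/L

k = ln 2 / 13 = 0.05332 per h
Dose 1 (500 mg at t=0 h): 500·exp(−0.05332·34) = 81.594 mg/L
Dose 2 (70 mg at t=12 h): 70·exp(−0.05332·22) = 21.660 mg/L
Dose 3 (25 mg at t=24 h): 25·exp(−0.05332·10) = 14.668 mg/L
C(34) = 81.594 + 21.660 + 14.668 = 117.923 mg/L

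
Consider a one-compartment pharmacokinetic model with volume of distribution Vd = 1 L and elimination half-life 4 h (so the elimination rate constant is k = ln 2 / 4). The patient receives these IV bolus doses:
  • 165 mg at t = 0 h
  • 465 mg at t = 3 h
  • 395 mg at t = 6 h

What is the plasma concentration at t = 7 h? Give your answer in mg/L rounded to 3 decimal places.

k = ln 2 / 4 = 0.17329 per h
Dose 1 (165 mg at t=0 h): 165·exp(−0.17329·7) = 49.055 mg/L
Dose 2 (465 mg at t=3 h): 465·exp(−0.17329·4) = 232.500 mg/L
Dose 3 (395 mg at t=6 h): 395·exp(−0.17329·1) = 332.154 mg/L
C(7) = 49.055 + 232.500 + 332.154 = 613.709 mg/L

613.709 mg/L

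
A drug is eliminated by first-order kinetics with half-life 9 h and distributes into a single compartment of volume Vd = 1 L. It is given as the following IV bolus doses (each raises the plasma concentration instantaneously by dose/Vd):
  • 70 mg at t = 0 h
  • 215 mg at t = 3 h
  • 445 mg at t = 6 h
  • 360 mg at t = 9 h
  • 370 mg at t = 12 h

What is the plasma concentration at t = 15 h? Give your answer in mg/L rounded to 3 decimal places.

850.326 mg/L

k = ln 2 / 9 = 0.07702 per h
Dose 1 (70 mg at t=0 h): 70·exp(−0.07702·15) = 22.049 mg/L
Dose 2 (215 mg at t=3 h): 215·exp(−0.07702·12) = 85.323 mg/L
Dose 3 (445 mg at t=6 h): 445·exp(−0.07702·9) = 222.500 mg/L
Dose 4 (360 mg at t=9 h): 360·exp(−0.07702·6) = 226.786 mg/L
Dose 5 (370 mg at t=12 h): 370·exp(−0.07702·3) = 293.669 mg/L
C(15) = 22.049 + 85.323 + 222.500 + 226.786 + 293.669 = 850.326 mg/L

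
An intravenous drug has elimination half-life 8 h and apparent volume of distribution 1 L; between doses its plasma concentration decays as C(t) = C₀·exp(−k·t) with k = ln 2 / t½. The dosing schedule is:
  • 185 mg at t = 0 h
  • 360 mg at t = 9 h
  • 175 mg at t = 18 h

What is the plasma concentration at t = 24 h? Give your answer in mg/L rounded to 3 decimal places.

225.326 mg/L

k = ln 2 / 8 = 0.08664 per h
Dose 1 (185 mg at t=0 h): 185·exp(−0.08664·24) = 23.125 mg/L
Dose 2 (360 mg at t=9 h): 360·exp(−0.08664·15) = 98.146 mg/L
Dose 3 (175 mg at t=18 h): 175·exp(−0.08664·6) = 104.056 mg/L
C(24) = 23.125 + 98.146 + 104.056 = 225.326 mg/L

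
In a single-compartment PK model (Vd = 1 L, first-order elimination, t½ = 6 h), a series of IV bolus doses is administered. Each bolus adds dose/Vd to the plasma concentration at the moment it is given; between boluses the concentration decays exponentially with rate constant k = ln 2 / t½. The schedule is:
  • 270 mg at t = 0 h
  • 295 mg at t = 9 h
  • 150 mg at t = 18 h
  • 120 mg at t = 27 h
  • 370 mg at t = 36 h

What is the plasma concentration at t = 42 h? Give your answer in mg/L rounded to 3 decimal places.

224.216 mg/L

k = ln 2 / 6 = 0.11552 per h
Dose 1 (270 mg at t=0 h): 270·exp(−0.11552·42) = 2.109 mg/L
Dose 2 (295 mg at t=9 h): 295·exp(−0.11552·33) = 6.519 mg/L
Dose 3 (150 mg at t=18 h): 150·exp(−0.11552·24) = 9.375 mg/L
Dose 4 (120 mg at t=27 h): 120·exp(−0.11552·15) = 21.213 mg/L
Dose 5 (370 mg at t=36 h): 370·exp(−0.11552·6) = 185.000 mg/L
C(42) = 2.109 + 6.519 + 9.375 + 21.213 + 185.000 = 224.216 mg/L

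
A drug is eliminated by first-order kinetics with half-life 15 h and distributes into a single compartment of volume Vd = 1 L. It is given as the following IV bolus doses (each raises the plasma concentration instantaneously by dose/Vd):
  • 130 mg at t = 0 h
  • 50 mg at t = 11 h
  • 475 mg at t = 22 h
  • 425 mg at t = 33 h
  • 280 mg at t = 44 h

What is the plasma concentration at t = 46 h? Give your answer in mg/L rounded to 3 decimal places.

k = ln 2 / 15 = 0.04621 per h
Dose 1 (130 mg at t=0 h): 130·exp(−0.04621·46) = 15.516 mg/L
Dose 2 (50 mg at t=11 h): 50·exp(−0.04621·35) = 9.921 mg/L
Dose 3 (475 mg at t=22 h): 475·exp(−0.04621·24) = 156.692 mg/L
Dose 4 (425 mg at t=33 h): 425·exp(−0.04621·13) = 233.075 mg/L
Dose 5 (280 mg at t=44 h): 280·exp(−0.04621·2) = 255.282 mg/L
C(46) = 15.516 + 9.921 + 156.692 + 233.075 + 255.282 = 670.487 mg/L

670.487 mg/L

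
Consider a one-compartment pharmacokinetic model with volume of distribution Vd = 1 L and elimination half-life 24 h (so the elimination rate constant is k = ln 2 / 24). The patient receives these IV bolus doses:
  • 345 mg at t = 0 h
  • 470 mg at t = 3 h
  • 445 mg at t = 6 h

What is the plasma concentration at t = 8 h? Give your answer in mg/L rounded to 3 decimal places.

1100.653 mg/L

k = ln 2 / 24 = 0.02888 per h
Dose 1 (345 mg at t=0 h): 345·exp(−0.02888·8) = 273.827 mg/L
Dose 2 (470 mg at t=3 h): 470·exp(−0.02888·5) = 406.802 mg/L
Dose 3 (445 mg at t=6 h): 445·exp(−0.02888·2) = 420.024 mg/L
C(8) = 273.827 + 406.802 + 420.024 = 1100.653 mg/L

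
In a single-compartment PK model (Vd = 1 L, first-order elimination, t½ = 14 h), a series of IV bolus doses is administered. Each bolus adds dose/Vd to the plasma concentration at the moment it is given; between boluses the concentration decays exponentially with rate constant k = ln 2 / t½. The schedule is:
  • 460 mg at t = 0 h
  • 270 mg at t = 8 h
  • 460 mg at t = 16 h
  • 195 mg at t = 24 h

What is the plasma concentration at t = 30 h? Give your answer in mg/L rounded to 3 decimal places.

k = ln 2 / 14 = 0.04951 per h
Dose 1 (460 mg at t=0 h): 460·exp(−0.04951·30) = 104.158 mg/L
Dose 2 (270 mg at t=8 h): 270·exp(−0.04951·22) = 90.848 mg/L
Dose 3 (460 mg at t=16 h): 460·exp(−0.04951·14) = 230.000 mg/L
Dose 4 (195 mg at t=24 h): 195·exp(−0.04951·6) = 144.884 mg/L
C(30) = 104.158 + 90.848 + 230.000 + 144.884 = 569.891 mg/L

569.891 mg/L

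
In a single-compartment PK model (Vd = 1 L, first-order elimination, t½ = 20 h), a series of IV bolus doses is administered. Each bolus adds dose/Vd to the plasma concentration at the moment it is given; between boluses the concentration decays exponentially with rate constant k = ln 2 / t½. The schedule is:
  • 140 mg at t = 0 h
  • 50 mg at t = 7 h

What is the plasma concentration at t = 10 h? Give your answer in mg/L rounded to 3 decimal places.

144.057 mg/L

k = ln 2 / 20 = 0.03466 per h
Dose 1 (140 mg at t=0 h): 140·exp(−0.03466·10) = 98.995 mg/L
Dose 2 (50 mg at t=7 h): 50·exp(−0.03466·3) = 45.063 mg/L
C(10) = 98.995 + 45.063 = 144.057 mg/L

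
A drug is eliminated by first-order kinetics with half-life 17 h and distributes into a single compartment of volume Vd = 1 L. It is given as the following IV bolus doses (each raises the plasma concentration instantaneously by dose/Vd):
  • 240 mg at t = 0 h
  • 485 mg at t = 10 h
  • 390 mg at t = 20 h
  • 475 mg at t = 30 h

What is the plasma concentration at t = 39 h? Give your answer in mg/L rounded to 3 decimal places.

k = ln 2 / 17 = 0.04077 per h
Dose 1 (240 mg at t=0 h): 240·exp(−0.04077·39) = 48.934 mg/L
Dose 2 (485 mg at t=10 h): 485·exp(−0.04077·29) = 148.669 mg/L
Dose 3 (390 mg at t=20 h): 390·exp(−0.04077·19) = 179.729 mg/L
Dose 4 (475 mg at t=30 h): 475·exp(−0.04077·9) = 329.098 mg/L
C(39) = 48.934 + 148.669 + 179.729 + 329.098 = 706.430 mg/L

706.430 mg/L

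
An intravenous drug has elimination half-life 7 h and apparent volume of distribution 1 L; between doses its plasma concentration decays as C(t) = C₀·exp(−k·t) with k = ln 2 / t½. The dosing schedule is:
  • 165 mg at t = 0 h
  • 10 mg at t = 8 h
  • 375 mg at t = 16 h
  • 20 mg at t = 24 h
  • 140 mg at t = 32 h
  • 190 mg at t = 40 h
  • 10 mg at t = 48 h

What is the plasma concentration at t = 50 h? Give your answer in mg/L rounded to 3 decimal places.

k = ln 2 / 7 = 0.09902 per h
Dose 1 (165 mg at t=0 h): 165·exp(−0.09902·50) = 1.168 mg/L
Dose 2 (10 mg at t=8 h): 10·exp(−0.09902·42) = 0.156 mg/L
Dose 3 (375 mg at t=16 h): 375·exp(−0.09902·34) = 12.939 mg/L
Dose 4 (20 mg at t=24 h): 20·exp(−0.09902·26) = 1.524 mg/L
Dose 5 (140 mg at t=32 h): 140·exp(−0.09902·18) = 23.553 mg/L
Dose 6 (190 mg at t=40 h): 190·exp(−0.09902·10) = 70.585 mg/L
Dose 7 (10 mg at t=48 h): 10·exp(−0.09902·2) = 8.203 mg/L
C(50) = 1.168 + 0.156 + 12.939 + 1.524 + 23.553 + 70.585 + 8.203 = 118.127 mg/L

118.127 mg/L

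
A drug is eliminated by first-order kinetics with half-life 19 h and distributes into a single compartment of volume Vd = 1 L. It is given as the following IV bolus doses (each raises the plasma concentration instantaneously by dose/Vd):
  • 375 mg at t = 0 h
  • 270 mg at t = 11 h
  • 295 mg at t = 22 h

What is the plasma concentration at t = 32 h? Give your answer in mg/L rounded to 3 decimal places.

k = ln 2 / 19 = 0.03648 per h
Dose 1 (375 mg at t=0 h): 375·exp(−0.03648·32) = 116.690 mg/L
Dose 2 (270 mg at t=11 h): 270·exp(−0.03648·21) = 125.501 mg/L
Dose 3 (295 mg at t=22 h): 295·exp(−0.03648·10) = 204.826 mg/L
C(32) = 116.690 + 125.501 + 204.826 = 447.017 mg/L

447.017 mg/L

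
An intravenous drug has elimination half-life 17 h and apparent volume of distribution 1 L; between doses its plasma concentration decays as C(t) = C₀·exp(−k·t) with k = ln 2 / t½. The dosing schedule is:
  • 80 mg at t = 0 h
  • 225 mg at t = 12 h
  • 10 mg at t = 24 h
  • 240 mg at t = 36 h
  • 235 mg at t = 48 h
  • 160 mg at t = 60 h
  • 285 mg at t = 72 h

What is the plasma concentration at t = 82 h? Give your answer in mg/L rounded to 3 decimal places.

367.075 mg/L

k = ln 2 / 17 = 0.04077 per h
Dose 1 (80 mg at t=0 h): 80·exp(−0.04077·82) = 2.825 mg/L
Dose 2 (225 mg at t=12 h): 225·exp(−0.04077·70) = 12.961 mg/L
Dose 3 (10 mg at t=24 h): 10·exp(−0.04077·58) = 0.940 mg/L
Dose 4 (240 mg at t=36 h): 240·exp(−0.04077·46) = 36.784 mg/L
Dose 5 (235 mg at t=48 h): 235·exp(−0.04077·34) = 58.750 mg/L
Dose 6 (160 mg at t=60 h): 160·exp(−0.04077·22) = 65.246 mg/L
Dose 7 (285 mg at t=72 h): 285·exp(−0.04077·10) = 189.569 mg/L
C(82) = 2.825 + 12.961 + 0.940 + 36.784 + 58.750 + 65.246 + 189.569 = 367.075 mg/L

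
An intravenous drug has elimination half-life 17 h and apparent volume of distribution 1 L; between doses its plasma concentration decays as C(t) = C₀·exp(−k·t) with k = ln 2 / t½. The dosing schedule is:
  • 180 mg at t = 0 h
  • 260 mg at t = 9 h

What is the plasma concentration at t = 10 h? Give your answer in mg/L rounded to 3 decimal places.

k = ln 2 / 17 = 0.04077 per h
Dose 1 (180 mg at t=0 h): 180·exp(−0.04077·10) = 119.728 mg/L
Dose 2 (260 mg at t=9 h): 260·exp(−0.04077·1) = 249.612 mg/L
C(10) = 119.728 + 249.612 = 369.340 mg/L

369.340 mg/L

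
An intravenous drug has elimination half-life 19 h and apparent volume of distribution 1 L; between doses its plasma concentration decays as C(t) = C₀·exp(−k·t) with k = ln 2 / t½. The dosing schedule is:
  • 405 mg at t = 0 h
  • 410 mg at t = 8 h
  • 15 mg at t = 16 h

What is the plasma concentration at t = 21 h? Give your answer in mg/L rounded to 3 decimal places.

k = ln 2 / 19 = 0.03648 per h
Dose 1 (405 mg at t=0 h): 405·exp(−0.03648·21) = 188.251 mg/L
Dose 2 (410 mg at t=8 h): 410·exp(−0.03648·13) = 255.162 mg/L
Dose 3 (15 mg at t=16 h): 15·exp(−0.03648·5) = 12.499 mg/L
C(21) = 188.251 + 255.162 + 12.499 = 455.912 mg/L

455.912 mg/L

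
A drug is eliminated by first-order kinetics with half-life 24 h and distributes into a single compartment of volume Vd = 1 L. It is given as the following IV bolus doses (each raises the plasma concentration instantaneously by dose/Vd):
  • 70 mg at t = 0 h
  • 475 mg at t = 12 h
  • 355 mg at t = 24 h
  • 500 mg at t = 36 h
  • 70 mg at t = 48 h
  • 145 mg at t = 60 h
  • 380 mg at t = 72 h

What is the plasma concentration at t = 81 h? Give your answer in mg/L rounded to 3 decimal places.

k = ln 2 / 24 = 0.02888 per h
Dose 1 (70 mg at t=0 h): 70·exp(−0.02888·81) = 6.747 mg/L
Dose 2 (475 mg at t=12 h): 475·exp(−0.02888·69) = 64.749 mg/L
Dose 3 (355 mg at t=24 h): 355·exp(−0.02888·57) = 68.436 mg/L
Dose 4 (500 mg at t=36 h): 500·exp(−0.02888·45) = 136.313 mg/L
Dose 5 (70 mg at t=48 h): 70·exp(−0.02888·33) = 26.989 mg/L
Dose 6 (145 mg at t=60 h): 145·exp(−0.02888·21) = 79.062 mg/L
Dose 7 (380 mg at t=72 h): 380·exp(−0.02888·9) = 293.020 mg/L
C(81) = 6.747 + 64.749 + 68.436 + 136.313 + 26.989 + 79.062 + 293.020 = 675.316 mg/L

675.316 mg/L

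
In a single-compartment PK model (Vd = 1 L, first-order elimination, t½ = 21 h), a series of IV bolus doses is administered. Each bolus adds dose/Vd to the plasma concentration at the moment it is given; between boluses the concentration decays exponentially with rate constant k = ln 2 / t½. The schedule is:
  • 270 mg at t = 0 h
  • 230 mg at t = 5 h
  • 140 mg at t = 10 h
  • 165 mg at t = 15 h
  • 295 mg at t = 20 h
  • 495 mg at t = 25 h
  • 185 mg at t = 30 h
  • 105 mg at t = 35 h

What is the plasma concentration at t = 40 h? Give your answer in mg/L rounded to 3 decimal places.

945.031 mg/L

k = ln 2 / 21 = 0.03301 per h
Dose 1 (270 mg at t=0 h): 270·exp(−0.03301·40) = 72.106 mg/L
Dose 2 (230 mg at t=5 h): 230·exp(−0.03301·35) = 72.445 mg/L
Dose 3 (140 mg at t=10 h): 140·exp(−0.03301·30) = 52.010 mg/L
Dose 4 (165 mg at t=15 h): 165·exp(−0.03301·25) = 72.296 mg/L
Dose 5 (295 mg at t=20 h): 295·exp(−0.03301·20) = 152.450 mg/L
Dose 6 (495 mg at t=25 h): 495·exp(−0.03301·15) = 301.706 mg/L
Dose 7 (185 mg at t=30 h): 185·exp(−0.03301·10) = 132.992 mg/L
Dose 8 (105 mg at t=35 h): 105·exp(−0.03301·5) = 89.026 mg/L
C(40) = 72.106 + 72.445 + 52.010 + 72.296 + 152.450 + 301.706 + 132.992 + 89.026 = 945.031 mg/L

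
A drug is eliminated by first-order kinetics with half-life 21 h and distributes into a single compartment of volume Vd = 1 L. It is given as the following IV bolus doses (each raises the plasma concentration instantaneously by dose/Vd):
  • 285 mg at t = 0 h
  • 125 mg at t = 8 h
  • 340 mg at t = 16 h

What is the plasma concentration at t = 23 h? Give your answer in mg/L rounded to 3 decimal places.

479.443 mg/L

k = ln 2 / 21 = 0.03301 per h
Dose 1 (285 mg at t=0 h): 285·exp(−0.03301·23) = 133.397 mg/L
Dose 2 (125 mg at t=8 h): 125·exp(−0.03301·15) = 76.188 mg/L
Dose 3 (340 mg at t=16 h): 340·exp(−0.03301·7) = 269.858 mg/L
C(23) = 133.397 + 76.188 + 269.858 = 479.443 mg/L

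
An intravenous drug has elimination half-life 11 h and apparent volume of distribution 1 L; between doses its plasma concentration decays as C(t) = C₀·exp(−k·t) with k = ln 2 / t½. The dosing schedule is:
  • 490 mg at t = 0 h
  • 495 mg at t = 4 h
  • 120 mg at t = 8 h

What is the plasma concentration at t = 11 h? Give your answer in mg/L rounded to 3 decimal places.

662.780 mg/L

k = ln 2 / 11 = 0.06301 per h
Dose 1 (490 mg at t=0 h): 490·exp(−0.06301·11) = 245.000 mg/L
Dose 2 (495 mg at t=4 h): 495·exp(−0.06301·7) = 318.450 mg/L
Dose 3 (120 mg at t=8 h): 120·exp(−0.06301·3) = 99.330 mg/L
C(11) = 245.000 + 318.450 + 99.330 = 662.780 mg/L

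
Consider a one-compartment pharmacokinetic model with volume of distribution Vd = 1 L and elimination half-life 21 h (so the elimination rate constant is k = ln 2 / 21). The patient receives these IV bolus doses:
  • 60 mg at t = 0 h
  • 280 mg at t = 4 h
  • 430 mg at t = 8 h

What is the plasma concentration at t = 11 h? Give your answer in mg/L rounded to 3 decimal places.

653.429 mg/L

k = ln 2 / 21 = 0.03301 per h
Dose 1 (60 mg at t=0 h): 60·exp(−0.03301·11) = 41.732 mg/L
Dose 2 (280 mg at t=4 h): 280·exp(−0.03301·7) = 222.236 mg/L
Dose 3 (430 mg at t=8 h): 430·exp(−0.03301·3) = 389.461 mg/L
C(11) = 41.732 + 222.236 + 389.461 = 653.429 mg/L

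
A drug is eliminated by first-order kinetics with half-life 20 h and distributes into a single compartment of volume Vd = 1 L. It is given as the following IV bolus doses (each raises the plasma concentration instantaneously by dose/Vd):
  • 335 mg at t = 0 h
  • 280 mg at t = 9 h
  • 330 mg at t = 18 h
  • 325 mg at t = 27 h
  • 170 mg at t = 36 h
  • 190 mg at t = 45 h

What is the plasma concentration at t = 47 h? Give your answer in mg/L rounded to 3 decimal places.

717.410 mg/L

k = ln 2 / 20 = 0.03466 per h
Dose 1 (335 mg at t=0 h): 335·exp(−0.03466·47) = 65.709 mg/L
Dose 2 (280 mg at t=9 h): 280·exp(−0.03466·38) = 75.024 mg/L
Dose 3 (330 mg at t=18 h): 330·exp(−0.03466·29) = 120.787 mg/L
Dose 4 (325 mg at t=27 h): 325·exp(−0.03466·20) = 162.500 mg/L
Dose 5 (170 mg at t=36 h): 170·exp(−0.03466·11) = 116.113 mg/L
Dose 6 (190 mg at t=45 h): 190·exp(−0.03466·2) = 177.276 mg/L
C(47) = 65.709 + 75.024 + 120.787 + 162.500 + 116.113 + 177.276 = 717.410 mg/L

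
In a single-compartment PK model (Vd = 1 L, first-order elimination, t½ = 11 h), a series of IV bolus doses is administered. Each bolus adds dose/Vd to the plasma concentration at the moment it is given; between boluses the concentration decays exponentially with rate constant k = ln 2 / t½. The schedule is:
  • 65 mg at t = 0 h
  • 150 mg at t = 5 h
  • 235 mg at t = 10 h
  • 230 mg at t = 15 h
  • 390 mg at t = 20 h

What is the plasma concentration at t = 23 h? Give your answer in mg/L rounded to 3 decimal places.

k = ln 2 / 11 = 0.06301 per h
Dose 1 (65 mg at t=0 h): 65·exp(−0.06301·23) = 15.258 mg/L
Dose 2 (150 mg at t=5 h): 150·exp(−0.06301·18) = 48.250 mg/L
Dose 3 (235 mg at t=10 h): 235·exp(−0.06301·13) = 103.587 mg/L
Dose 4 (230 mg at t=15 h): 230·exp(−0.06301·8) = 138.930 mg/L
Dose 5 (390 mg at t=20 h): 390·exp(−0.06301·3) = 322.824 mg/L
C(23) = 15.258 + 48.250 + 103.587 + 138.930 + 322.824 = 628.849 mg/L

628.849 mg/L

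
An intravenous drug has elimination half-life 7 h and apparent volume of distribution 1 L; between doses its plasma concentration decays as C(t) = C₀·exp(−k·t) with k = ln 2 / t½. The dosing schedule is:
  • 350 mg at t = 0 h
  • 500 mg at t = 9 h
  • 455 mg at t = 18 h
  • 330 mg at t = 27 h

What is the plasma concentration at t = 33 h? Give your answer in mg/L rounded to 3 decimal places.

344.971 mg/L

k = ln 2 / 7 = 0.09902 per h
Dose 1 (350 mg at t=0 h): 350·exp(−0.09902·33) = 13.333 mg/L
Dose 2 (500 mg at t=9 h): 500·exp(−0.09902·24) = 46.437 mg/L
Dose 3 (455 mg at t=18 h): 455·exp(−0.09902·15) = 103.026 mg/L
Dose 4 (330 mg at t=27 h): 330·exp(−0.09902·6) = 182.175 mg/L
C(33) = 13.333 + 46.437 + 103.026 + 182.175 = 344.971 mg/L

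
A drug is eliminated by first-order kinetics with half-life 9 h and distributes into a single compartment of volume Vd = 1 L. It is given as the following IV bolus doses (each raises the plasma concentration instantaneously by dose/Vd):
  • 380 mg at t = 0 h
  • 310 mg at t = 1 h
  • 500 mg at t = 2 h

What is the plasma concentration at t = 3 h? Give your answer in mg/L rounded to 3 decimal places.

k = ln 2 / 9 = 0.07702 per h
Dose 1 (380 mg at t=0 h): 380·exp(−0.07702·3) = 301.606 mg/L
Dose 2 (310 mg at t=1 h): 310·exp(−0.07702·2) = 265.746 mg/L
Dose 3 (500 mg at t=2 h): 500·exp(−0.07702·1) = 462.937 mg/L
C(3) = 301.606 + 265.746 + 462.937 = 1030.289 mg/L

1030.289 mg/L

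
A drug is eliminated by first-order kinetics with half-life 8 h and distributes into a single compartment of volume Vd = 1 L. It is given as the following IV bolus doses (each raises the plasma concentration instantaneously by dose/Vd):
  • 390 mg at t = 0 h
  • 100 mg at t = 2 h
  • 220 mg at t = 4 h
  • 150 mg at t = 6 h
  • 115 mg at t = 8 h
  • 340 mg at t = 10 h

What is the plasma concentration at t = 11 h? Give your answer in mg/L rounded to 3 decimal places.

k = ln 2 / 8 = 0.08664 per h
Dose 1 (390 mg at t=0 h): 390·exp(−0.08664·11) = 150.366 mg/L
Dose 2 (100 mg at t=2 h): 100·exp(−0.08664·9) = 45.850 mg/L
Dose 3 (220 mg at t=4 h): 220·exp(−0.08664·7) = 119.956 mg/L
Dose 4 (150 mg at t=6 h): 150·exp(−0.08664·5) = 97.263 mg/L
Dose 5 (115 mg at t=8 h): 115·exp(−0.08664·3) = 88.677 mg/L
Dose 6 (340 mg at t=10 h): 340·exp(−0.08664·1) = 311.781 mg/L
C(11) = 150.366 + 45.850 + 119.956 + 97.263 + 88.677 + 311.781 = 813.893 mg/L

813.893 mg/L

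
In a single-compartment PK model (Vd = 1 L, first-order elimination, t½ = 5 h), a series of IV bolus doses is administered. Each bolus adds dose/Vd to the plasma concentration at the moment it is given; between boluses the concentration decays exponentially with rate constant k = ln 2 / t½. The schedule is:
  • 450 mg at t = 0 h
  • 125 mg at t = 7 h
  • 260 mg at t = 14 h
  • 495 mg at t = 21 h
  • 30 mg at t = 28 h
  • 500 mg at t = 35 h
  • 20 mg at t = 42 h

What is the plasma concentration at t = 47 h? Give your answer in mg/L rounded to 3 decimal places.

k = ln 2 / 5 = 0.13863 per h
Dose 1 (450 mg at t=0 h): 450·exp(−0.13863·47) = 0.666 mg/L
Dose 2 (125 mg at t=7 h): 125·exp(−0.13863·40) = 0.488 mg/L
Dose 3 (260 mg at t=14 h): 260·exp(−0.13863·33) = 2.680 mg/L
Dose 4 (495 mg at t=21 h): 495·exp(−0.13863·26) = 13.466 mg/L
Dose 5 (30 mg at t=28 h): 30·exp(−0.13863·19) = 2.154 mg/L
Dose 6 (500 mg at t=35 h): 500·exp(−0.13863·12) = 94.732 mg/L
Dose 7 (20 mg at t=42 h): 20·exp(−0.13863·5) = 10.000 mg/L
C(47) = 0.666 + 0.488 + 2.680 + 13.466 + 2.154 + 94.732 + 10.000 = 124.187 mg/L

124.187 mg/L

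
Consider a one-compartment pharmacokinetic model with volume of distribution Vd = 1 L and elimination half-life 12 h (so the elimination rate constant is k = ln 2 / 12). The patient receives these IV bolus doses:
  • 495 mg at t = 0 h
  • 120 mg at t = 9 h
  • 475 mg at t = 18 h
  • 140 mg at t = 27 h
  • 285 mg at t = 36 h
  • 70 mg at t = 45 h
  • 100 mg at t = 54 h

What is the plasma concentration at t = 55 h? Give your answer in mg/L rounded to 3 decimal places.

k = ln 2 / 12 = 0.05776 per h
Dose 1 (495 mg at t=0 h): 495·exp(−0.05776·55) = 20.648 mg/L
Dose 2 (120 mg at t=9 h): 120·exp(−0.05776·46) = 8.418 mg/L
Dose 3 (475 mg at t=18 h): 475·exp(−0.05776·37) = 56.043 mg/L
Dose 4 (140 mg at t=27 h): 140·exp(−0.05776·28) = 27.780 mg/L
Dose 5 (285 mg at t=36 h): 285·exp(−0.05776·19) = 95.107 mg/L
Dose 6 (70 mg at t=45 h): 70·exp(−0.05776·10) = 39.286 mg/L
Dose 7 (100 mg at t=54 h): 100·exp(−0.05776·1) = 94.387 mg/L
C(55) = 20.648 + 8.418 + 56.043 + 27.780 + 95.107 + 39.286 + 94.387 = 341.670 mg/L

341.670 mg/L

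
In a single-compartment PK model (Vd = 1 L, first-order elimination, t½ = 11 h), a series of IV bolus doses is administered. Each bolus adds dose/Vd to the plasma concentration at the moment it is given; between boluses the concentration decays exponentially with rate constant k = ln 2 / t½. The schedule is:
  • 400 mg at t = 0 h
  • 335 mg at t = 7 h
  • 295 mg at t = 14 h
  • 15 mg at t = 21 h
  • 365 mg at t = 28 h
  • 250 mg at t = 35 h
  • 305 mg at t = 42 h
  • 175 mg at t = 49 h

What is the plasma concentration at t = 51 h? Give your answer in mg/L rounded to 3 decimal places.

572.101 mg/L

k = ln 2 / 11 = 0.06301 per h
Dose 1 (400 mg at t=0 h): 400·exp(−0.06301·51) = 16.083 mg/L
Dose 2 (335 mg at t=7 h): 335·exp(−0.06301·44) = 20.937 mg/L
Dose 3 (295 mg at t=14 h): 295·exp(−0.06301·37) = 28.659 mg/L
Dose 4 (15 mg at t=21 h): 15·exp(−0.06301·30) = 2.265 mg/L
Dose 5 (365 mg at t=28 h): 365·exp(−0.06301·23) = 85.677 mg/L
Dose 6 (250 mg at t=35 h): 250·exp(−0.06301·16) = 91.218 mg/L
Dose 7 (305 mg at t=42 h): 305·exp(−0.06301·9) = 172.983 mg/L
Dose 8 (175 mg at t=49 h): 175·exp(−0.06301·2) = 154.278 mg/L
C(51) = 16.083 + 20.937 + 28.659 + 2.265 + 85.677 + 91.218 + 172.983 + 154.278 = 572.101 mg/L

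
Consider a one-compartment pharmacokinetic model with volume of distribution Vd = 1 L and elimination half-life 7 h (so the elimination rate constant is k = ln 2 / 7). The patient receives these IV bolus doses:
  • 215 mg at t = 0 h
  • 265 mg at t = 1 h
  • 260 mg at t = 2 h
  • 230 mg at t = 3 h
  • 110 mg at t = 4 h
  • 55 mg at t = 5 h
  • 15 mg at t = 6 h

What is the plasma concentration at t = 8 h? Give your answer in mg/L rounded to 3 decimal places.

640.778 mg/L

k = ln 2 / 7 = 0.09902 per h
Dose 1 (215 mg at t=0 h): 215·exp(−0.09902·8) = 97.365 mg/L
Dose 2 (265 mg at t=1 h): 265·exp(−0.09902·7) = 132.500 mg/L
Dose 3 (260 mg at t=2 h): 260·exp(−0.09902·6) = 143.532 mg/L
Dose 4 (230 mg at t=3 h): 230·exp(−0.09902·5) = 140.187 mg/L
Dose 5 (110 mg at t=4 h): 110·exp(−0.09902·4) = 74.025 mg/L
Dose 6 (55 mg at t=5 h): 55·exp(−0.09902·3) = 40.865 mg/L
Dose 7 (15 mg at t=6 h): 15·exp(−0.09902·2) = 12.305 mg/L
C(8) = 97.365 + 132.500 + 143.532 + 140.187 + 74.025 + 40.865 + 12.305 = 640.778 mg/L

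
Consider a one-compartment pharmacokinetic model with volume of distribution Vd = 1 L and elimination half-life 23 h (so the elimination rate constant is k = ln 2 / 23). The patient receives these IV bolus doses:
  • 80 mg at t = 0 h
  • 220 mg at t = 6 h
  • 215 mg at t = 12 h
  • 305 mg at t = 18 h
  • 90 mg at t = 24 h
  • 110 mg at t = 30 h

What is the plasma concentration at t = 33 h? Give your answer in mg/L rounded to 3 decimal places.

k = ln 2 / 23 = 0.03014 per h
Dose 1 (80 mg at t=0 h): 80·exp(−0.03014·33) = 29.592 mg/L
Dose 2 (220 mg at t=6 h): 220·exp(−0.03014·27) = 97.508 mg/L
Dose 3 (215 mg at t=12 h): 215·exp(−0.03014·21) = 114.179 mg/L
Dose 4 (305 mg at t=18 h): 305·exp(−0.03014·15) = 194.078 mg/L
Dose 5 (90 mg at t=24 h): 90·exp(−0.03014·9) = 68.620 mg/L
Dose 6 (110 mg at t=30 h): 110·exp(−0.03014·3) = 100.491 mg/L
C(33) = 29.592 + 97.508 + 114.179 + 194.078 + 68.620 + 100.491 = 604.467 mg/L

604.467 mg/L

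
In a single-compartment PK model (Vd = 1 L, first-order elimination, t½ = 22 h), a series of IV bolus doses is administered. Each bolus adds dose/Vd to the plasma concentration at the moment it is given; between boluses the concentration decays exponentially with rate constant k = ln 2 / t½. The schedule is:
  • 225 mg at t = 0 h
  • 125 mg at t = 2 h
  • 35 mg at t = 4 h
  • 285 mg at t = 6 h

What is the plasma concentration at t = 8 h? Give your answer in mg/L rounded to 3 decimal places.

576.791 mg/L

k = ln 2 / 22 = 0.03151 per h
Dose 1 (225 mg at t=0 h): 225·exp(−0.03151·8) = 174.871 mg/L
Dose 2 (125 mg at t=2 h): 125·exp(−0.03151·6) = 103.469 mg/L
Dose 3 (35 mg at t=4 h): 35·exp(−0.03151·4) = 30.856 mg/L
Dose 4 (285 mg at t=6 h): 285·exp(−0.03151·2) = 267.595 mg/L
C(8) = 174.871 + 103.469 + 30.856 + 267.595 = 576.791 mg/L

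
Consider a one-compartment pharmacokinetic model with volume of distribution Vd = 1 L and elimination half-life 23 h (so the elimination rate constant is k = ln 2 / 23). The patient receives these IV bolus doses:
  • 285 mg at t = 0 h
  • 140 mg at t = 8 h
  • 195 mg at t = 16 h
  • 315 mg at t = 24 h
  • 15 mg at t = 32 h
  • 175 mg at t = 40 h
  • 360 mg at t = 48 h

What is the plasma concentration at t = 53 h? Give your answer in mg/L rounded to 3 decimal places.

k = ln 2 / 23 = 0.03014 per h
Dose 1 (285 mg at t=0 h): 285·exp(−0.03014·53) = 57.699 mg/L
Dose 2 (140 mg at t=8 h): 140·exp(−0.03014·45) = 36.071 mg/L
Dose 3 (195 mg at t=16 h): 195·exp(−0.03014·37) = 63.939 mg/L
Dose 4 (315 mg at t=24 h): 315·exp(−0.03014·29) = 131.447 mg/L
Dose 5 (15 mg at t=32 h): 15·exp(−0.03014·21) = 7.966 mg/L
Dose 6 (175 mg at t=40 h): 175·exp(−0.03014·13) = 118.274 mg/L
Dose 7 (360 mg at t=48 h): 360·exp(−0.03014·5) = 309.643 mg/L
C(53) = 57.699 + 36.071 + 63.939 + 131.447 + 7.966 + 118.274 + 309.643 = 725.040 mg/L

725.040 mg/L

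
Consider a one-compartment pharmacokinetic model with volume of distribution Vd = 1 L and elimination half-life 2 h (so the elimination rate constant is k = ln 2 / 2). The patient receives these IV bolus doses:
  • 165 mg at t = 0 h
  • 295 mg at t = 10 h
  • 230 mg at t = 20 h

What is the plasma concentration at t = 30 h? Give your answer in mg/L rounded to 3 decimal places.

k = ln 2 / 2 = 0.34657 per h
Dose 1 (165 mg at t=0 h): 165·exp(−0.34657·30) = 0.005 mg/L
Dose 2 (295 mg at t=10 h): 295·exp(−0.34657·20) = 0.288 mg/L
Dose 3 (230 mg at t=20 h): 230·exp(−0.34657·10) = 7.188 mg/L
C(30) = 0.005 + 0.288 + 7.188 = 7.481 mg/L

7.481 mg/L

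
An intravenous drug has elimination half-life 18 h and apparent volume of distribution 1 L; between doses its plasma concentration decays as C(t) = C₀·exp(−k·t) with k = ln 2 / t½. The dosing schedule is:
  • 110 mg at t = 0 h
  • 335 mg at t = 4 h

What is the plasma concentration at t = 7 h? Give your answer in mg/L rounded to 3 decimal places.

k = ln 2 / 18 = 0.03851 per h
Dose 1 (110 mg at t=0 h): 110·exp(−0.03851·7) = 84.009 mg/L
Dose 2 (335 mg at t=4 h): 335·exp(−0.03851·3) = 298.451 mg/L
C(7) = 84.009 + 298.451 = 382.460 mg/L

382.460 mg/L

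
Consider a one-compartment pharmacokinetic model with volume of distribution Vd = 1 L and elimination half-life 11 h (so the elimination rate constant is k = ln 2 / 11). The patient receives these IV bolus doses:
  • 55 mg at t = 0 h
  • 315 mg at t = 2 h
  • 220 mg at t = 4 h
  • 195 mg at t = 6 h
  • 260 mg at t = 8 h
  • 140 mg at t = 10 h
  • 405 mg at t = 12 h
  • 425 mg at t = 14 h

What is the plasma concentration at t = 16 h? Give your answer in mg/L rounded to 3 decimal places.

k = ln 2 / 11 = 0.06301 per h
Dose 1 (55 mg at t=0 h): 55·exp(−0.06301·16) = 20.068 mg/L
Dose 2 (315 mg at t=2 h): 315·exp(−0.06301·14) = 130.371 mg/L
Dose 3 (220 mg at t=4 h): 220·exp(−0.06301·12) = 103.282 mg/L
Dose 4 (195 mg at t=6 h): 195·exp(−0.06301·10) = 103.842 mg/L
Dose 5 (260 mg at t=8 h): 260·exp(−0.06301·8) = 157.052 mg/L
Dose 6 (140 mg at t=10 h): 140·exp(−0.06301·6) = 95.925 mg/L
Dose 7 (405 mg at t=12 h): 405·exp(−0.06301·4) = 314.767 mg/L
Dose 8 (425 mg at t=14 h): 425·exp(−0.06301·2) = 374.676 mg/L
C(16) = 20.068 + 130.371 + 103.282 + 103.842 + 157.052 + 95.925 + 314.767 + 374.676 = 1299.983 mg/L

1299.983 mg/L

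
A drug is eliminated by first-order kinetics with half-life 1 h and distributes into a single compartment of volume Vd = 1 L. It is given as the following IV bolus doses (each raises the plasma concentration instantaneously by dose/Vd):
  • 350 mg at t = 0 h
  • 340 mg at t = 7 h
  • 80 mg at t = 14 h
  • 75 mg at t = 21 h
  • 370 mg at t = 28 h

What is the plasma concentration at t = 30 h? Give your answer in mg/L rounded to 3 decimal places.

k = ln 2 / 1 = 0.69315 per h
Dose 1 (350 mg at t=0 h): 350·exp(−0.69315·30) = 0.000 mg/L
Dose 2 (340 mg at t=7 h): 340·exp(−0.69315·23) = 0.000 mg/L
Dose 3 (80 mg at t=14 h): 80·exp(−0.69315·16) = 0.001 mg/L
Dose 4 (75 mg at t=21 h): 75·exp(−0.69315·9) = 0.146 mg/L
Dose 5 (370 mg at t=28 h): 370·exp(−0.69315·2) = 92.500 mg/L
C(30) = 0.000 + 0.000 + 0.001 + 0.146 + 92.500 = 92.648 mg/L

92.648 mg/L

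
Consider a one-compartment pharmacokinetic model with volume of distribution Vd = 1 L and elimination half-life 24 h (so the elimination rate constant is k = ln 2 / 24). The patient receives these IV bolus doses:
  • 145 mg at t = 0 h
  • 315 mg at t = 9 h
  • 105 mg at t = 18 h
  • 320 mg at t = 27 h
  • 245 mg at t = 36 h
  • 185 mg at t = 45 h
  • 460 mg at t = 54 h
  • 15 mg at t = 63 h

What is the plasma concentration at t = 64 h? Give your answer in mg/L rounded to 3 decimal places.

800.088 mg/L

k = ln 2 / 24 = 0.02888 per h
Dose 1 (145 mg at t=0 h): 145·exp(−0.02888·64) = 22.836 mg/L
Dose 2 (315 mg at t=9 h): 315·exp(−0.02888·55) = 64.335 mg/L
Dose 3 (105 mg at t=18 h): 105·exp(−0.02888·46) = 27.811 mg/L
Dose 4 (320 mg at t=27 h): 320·exp(−0.02888·37) = 109.916 mg/L
Dose 5 (245 mg at t=36 h): 245·exp(−0.02888·28) = 109.135 mg/L
Dose 6 (185 mg at t=45 h): 185·exp(−0.02888·19) = 106.870 mg/L
Dose 7 (460 mg at t=54 h): 460·exp(−0.02888·10) = 344.611 mg/L
Dose 8 (15 mg at t=63 h): 15·exp(−0.02888·1) = 14.573 mg/L
C(64) = 22.836 + 64.335 + 27.811 + 109.916 + 109.135 + 106.870 + 344.611 + 14.573 = 800.088 mg/L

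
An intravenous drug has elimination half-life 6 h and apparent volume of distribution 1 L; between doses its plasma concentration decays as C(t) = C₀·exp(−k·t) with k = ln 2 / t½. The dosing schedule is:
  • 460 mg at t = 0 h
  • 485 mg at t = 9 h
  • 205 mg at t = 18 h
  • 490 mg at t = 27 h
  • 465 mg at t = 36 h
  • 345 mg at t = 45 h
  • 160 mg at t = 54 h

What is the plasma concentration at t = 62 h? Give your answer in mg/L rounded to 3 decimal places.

k = ln 2 / 6 = 0.11552 per h
Dose 1 (460 mg at t=0 h): 460·exp(−0.11552·62) = 0.357 mg/L
Dose 2 (485 mg at t=9 h): 485·exp(−0.11552·53) = 1.063 mg/L
Dose 3 (205 mg at t=18 h): 205·exp(−0.11552·44) = 1.271 mg/L
Dose 4 (490 mg at t=27 h): 490·exp(−0.11552·35) = 8.594 mg/L
Dose 5 (465 mg at t=36 h): 465·exp(−0.11552·26) = 23.067 mg/L
Dose 6 (345 mg at t=45 h): 345·exp(−0.11552·17) = 48.406 mg/L
Dose 7 (160 mg at t=54 h): 160·exp(−0.11552·8) = 63.496 mg/L
C(62) = 0.357 + 1.063 + 1.271 + 8.594 + 23.067 + 48.406 + 63.496 = 146.254 mg/L

146.254 mg/L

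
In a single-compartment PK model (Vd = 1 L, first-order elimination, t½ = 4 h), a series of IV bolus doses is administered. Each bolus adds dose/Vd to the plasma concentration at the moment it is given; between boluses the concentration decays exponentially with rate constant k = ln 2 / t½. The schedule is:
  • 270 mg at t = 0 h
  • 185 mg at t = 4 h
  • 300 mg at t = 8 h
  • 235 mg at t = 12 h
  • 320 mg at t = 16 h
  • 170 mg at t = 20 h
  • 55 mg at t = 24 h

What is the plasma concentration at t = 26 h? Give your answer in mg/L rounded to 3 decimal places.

196.664 mg/L

k = ln 2 / 4 = 0.17329 per h
Dose 1 (270 mg at t=0 h): 270·exp(−0.17329·26) = 2.983 mg/L
Dose 2 (185 mg at t=4 h): 185·exp(−0.17329·22) = 4.088 mg/L
Dose 3 (300 mg at t=8 h): 300·exp(−0.17329·18) = 13.258 mg/L
Dose 4 (235 mg at t=12 h): 235·exp(−0.17329·14) = 20.771 mg/L
Dose 5 (320 mg at t=16 h): 320·exp(−0.17329·10) = 56.569 mg/L
Dose 6 (170 mg at t=20 h): 170·exp(−0.17329·6) = 60.104 mg/L
Dose 7 (55 mg at t=24 h): 55·exp(−0.17329·2) = 38.891 mg/L
C(26) = 2.983 + 4.088 + 13.258 + 20.771 + 56.569 + 60.104 + 38.891 = 196.664 mg/L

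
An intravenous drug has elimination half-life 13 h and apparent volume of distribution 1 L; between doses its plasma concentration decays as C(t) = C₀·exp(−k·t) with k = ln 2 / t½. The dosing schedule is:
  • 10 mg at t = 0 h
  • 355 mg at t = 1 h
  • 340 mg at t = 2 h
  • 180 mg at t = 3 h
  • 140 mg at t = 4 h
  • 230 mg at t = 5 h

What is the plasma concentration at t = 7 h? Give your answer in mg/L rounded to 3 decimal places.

k = ln 2 / 13 = 0.05332 per h
Dose 1 (10 mg at t=0 h): 10·exp(−0.05332·7) = 6.885 mg/L
Dose 2 (355 mg at t=1 h): 355·exp(−0.05332·6) = 257.805 mg/L
Dose 3 (340 mg at t=2 h): 340·exp(−0.05332·5) = 260.434 mg/L
Dose 4 (180 mg at t=3 h): 180·exp(−0.05332·4) = 145.428 mg/L
Dose 5 (140 mg at t=4 h): 140·exp(−0.05332·3) = 119.305 mg/L
Dose 6 (230 mg at t=5 h): 230·exp(−0.05332·2) = 206.736 mg/L
C(7) = 6.885 + 257.805 + 260.434 + 145.428 + 119.305 + 206.736 = 996.593 mg/L

996.593 mg/L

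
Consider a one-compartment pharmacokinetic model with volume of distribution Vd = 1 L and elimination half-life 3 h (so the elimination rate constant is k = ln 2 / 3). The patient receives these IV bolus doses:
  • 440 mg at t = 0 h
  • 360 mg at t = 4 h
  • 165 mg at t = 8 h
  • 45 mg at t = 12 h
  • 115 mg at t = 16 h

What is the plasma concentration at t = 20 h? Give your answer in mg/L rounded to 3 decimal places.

76.297 mg/L

k = ln 2 / 3 = 0.23105 per h
Dose 1 (440 mg at t=0 h): 440·exp(−0.23105·20) = 4.331 mg/L
Dose 2 (360 mg at t=4 h): 360·exp(−0.23105·16) = 8.929 mg/L
Dose 3 (165 mg at t=8 h): 165·exp(−0.23105·12) = 10.312 mg/L
Dose 4 (45 mg at t=12 h): 45·exp(−0.23105·8) = 7.087 mg/L
Dose 5 (115 mg at t=16 h): 115·exp(−0.23105·4) = 45.638 mg/L
C(20) = 4.331 + 8.929 + 10.312 + 7.087 + 45.638 = 76.297 mg/L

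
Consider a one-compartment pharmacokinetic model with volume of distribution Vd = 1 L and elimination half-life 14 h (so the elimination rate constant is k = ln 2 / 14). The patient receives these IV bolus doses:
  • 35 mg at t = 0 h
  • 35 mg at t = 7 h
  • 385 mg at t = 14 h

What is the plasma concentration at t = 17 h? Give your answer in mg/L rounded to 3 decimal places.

368.277 mg/L

k = ln 2 / 14 = 0.04951 per h
Dose 1 (35 mg at t=0 h): 35·exp(−0.04951·17) = 15.085 mg/L
Dose 2 (35 mg at t=7 h): 35·exp(−0.04951·10) = 21.333 mg/L
Dose 3 (385 mg at t=14 h): 385·exp(−0.04951·3) = 331.860 mg/L
C(17) = 15.085 + 21.333 + 331.860 = 368.277 mg/L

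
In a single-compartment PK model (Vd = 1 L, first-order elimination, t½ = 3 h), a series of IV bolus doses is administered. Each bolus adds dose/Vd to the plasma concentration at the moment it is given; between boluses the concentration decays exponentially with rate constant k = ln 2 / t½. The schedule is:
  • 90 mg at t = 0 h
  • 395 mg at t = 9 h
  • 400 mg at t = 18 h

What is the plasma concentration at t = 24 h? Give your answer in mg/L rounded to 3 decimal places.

k = ln 2 / 3 = 0.23105 per h
Dose 1 (90 mg at t=0 h): 90·exp(−0.23105·24) = 0.352 mg/L
Dose 2 (395 mg at t=9 h): 395·exp(−0.23105·15) = 12.344 mg/L
Dose 3 (400 mg at t=18 h): 400·exp(−0.23105·6) = 100.000 mg/L
C(24) = 0.352 + 12.344 + 100.000 = 112.695 mg/L

112.695 mg/L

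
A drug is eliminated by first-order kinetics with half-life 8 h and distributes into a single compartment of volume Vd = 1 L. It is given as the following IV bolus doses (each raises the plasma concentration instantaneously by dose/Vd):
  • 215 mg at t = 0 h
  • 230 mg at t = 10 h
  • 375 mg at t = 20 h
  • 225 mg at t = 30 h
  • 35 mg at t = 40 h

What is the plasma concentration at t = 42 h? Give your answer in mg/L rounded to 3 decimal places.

184.750 mg/L

k = ln 2 / 8 = 0.08664 per h
Dose 1 (215 mg at t=0 h): 215·exp(−0.08664·42) = 5.650 mg/L
Dose 2 (230 mg at t=10 h): 230·exp(−0.08664·32) = 14.375 mg/L
Dose 3 (375 mg at t=20 h): 375·exp(−0.08664·22) = 55.744 mg/L
Dose 4 (225 mg at t=30 h): 225·exp(−0.08664·12) = 79.550 mg/L
Dose 5 (35 mg at t=40 h): 35·exp(−0.08664·2) = 29.431 mg/L
C(42) = 5.650 + 14.375 + 55.744 + 79.550 + 29.431 = 184.750 mg/L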